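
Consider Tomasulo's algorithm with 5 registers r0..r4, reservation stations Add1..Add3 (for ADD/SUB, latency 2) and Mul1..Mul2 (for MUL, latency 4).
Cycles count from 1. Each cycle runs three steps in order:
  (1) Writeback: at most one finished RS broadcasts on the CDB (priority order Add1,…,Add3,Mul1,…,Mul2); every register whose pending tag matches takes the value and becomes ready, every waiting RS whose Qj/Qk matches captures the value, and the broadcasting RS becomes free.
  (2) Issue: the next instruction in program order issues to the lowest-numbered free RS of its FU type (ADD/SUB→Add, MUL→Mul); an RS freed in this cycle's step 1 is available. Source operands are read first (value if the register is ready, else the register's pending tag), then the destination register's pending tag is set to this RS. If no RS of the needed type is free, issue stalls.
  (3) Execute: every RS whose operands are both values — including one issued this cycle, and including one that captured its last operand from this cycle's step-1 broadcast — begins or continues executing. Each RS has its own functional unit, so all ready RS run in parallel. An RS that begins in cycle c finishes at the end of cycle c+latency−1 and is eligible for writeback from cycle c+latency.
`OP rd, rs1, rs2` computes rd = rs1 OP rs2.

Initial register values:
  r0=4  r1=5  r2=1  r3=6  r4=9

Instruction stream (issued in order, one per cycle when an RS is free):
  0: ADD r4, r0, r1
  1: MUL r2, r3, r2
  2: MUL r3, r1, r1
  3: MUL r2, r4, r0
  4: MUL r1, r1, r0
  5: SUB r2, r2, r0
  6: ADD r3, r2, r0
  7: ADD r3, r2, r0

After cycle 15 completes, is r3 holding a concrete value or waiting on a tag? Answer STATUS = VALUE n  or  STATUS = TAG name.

  c1: issue ADD r4<-Add1  regs: r0:4,r1:5,r2:1,r3:6,r4:Add1
  c2: issue MUL r2<-Mul1  regs: r0:4,r1:5,r2:Mul1,r3:6,r4:Add1
  c3: CDB Add1=9; issue MUL r3<-Mul2  regs: r0:4,r1:5,r2:Mul1,r3:Mul2,r4:9
  c4: stall  regs: r0:4,r1:5,r2:Mul1,r3:Mul2,r4:9
  c5: stall  regs: r0:4,r1:5,r2:Mul1,r3:Mul2,r4:9
  c6: CDB Mul1=6; issue MUL r2<-Mul1  regs: r0:4,r1:5,r2:Mul1,r3:Mul2,r4:9
  c7: CDB Mul2=25; issue MUL r1<-Mul2  regs: r0:4,r1:Mul2,r2:Mul1,r3:25,r4:9
  c8: issue SUB r2<-Add1  regs: r0:4,r1:Mul2,r2:Add1,r3:25,r4:9
  c9: issue ADD r3<-Add2  regs: r0:4,r1:Mul2,r2:Add1,r3:Add2,r4:9
  c10: CDB Mul1=36; issue ADD r3<-Add3  regs: r0:4,r1:Mul2,r2:Add1,r3:Add3,r4:9
  c11: CDB Mul2=20  regs: r0:4,r1:20,r2:Add1,r3:Add3,r4:9
  c12: CDB Add1=32  regs: r0:4,r1:20,r2:32,r3:Add3,r4:9
  c13: -  regs: r0:4,r1:20,r2:32,r3:Add3,r4:9
  c14: CDB Add2=36  regs: r0:4,r1:20,r2:32,r3:Add3,r4:9
  c15: CDB Add3=36  regs: r0:4,r1:20,r2:32,r3:36,r4:9

STATUS = VALUE 36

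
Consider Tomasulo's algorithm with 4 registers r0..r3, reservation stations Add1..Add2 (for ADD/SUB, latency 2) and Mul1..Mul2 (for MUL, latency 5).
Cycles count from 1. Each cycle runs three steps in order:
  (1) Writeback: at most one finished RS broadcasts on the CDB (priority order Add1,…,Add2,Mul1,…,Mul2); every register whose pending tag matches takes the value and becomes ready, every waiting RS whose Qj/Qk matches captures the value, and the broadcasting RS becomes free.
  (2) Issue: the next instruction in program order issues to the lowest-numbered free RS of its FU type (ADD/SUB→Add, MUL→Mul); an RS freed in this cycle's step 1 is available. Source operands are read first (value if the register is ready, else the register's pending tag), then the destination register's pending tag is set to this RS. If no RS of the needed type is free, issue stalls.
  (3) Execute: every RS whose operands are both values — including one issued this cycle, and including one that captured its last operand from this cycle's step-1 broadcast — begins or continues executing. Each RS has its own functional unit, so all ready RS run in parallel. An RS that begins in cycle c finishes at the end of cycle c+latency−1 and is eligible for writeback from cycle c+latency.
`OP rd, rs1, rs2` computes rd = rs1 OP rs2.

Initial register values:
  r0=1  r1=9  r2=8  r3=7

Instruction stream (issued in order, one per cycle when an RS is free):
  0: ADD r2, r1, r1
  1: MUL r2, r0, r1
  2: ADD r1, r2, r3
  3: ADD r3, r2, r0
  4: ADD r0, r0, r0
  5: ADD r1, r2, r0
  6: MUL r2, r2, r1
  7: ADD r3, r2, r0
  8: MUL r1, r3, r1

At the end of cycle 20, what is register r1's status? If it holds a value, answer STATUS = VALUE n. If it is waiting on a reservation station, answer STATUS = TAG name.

STATUS = TAG Mul2

  c1: issue ADD r2<-Add1  regs: r0:1,r1:9,r2:Add1,r3:7
  c2: issue MUL r2<-Mul1  regs: r0:1,r1:9,r2:Mul1,r3:7
  c3: CDB Add1=18; issue ADD r1<-Add1  regs: r0:1,r1:Add1,r2:Mul1,r3:7
  c4: issue ADD r3<-Add2  regs: r0:1,r1:Add1,r2:Mul1,r3:Add2
  c5: stall  regs: r0:1,r1:Add1,r2:Mul1,r3:Add2
  c6: stall  regs: r0:1,r1:Add1,r2:Mul1,r3:Add2
  c7: CDB Mul1=9; stall  regs: r0:1,r1:Add1,r2:9,r3:Add2
  c8: stall  regs: r0:1,r1:Add1,r2:9,r3:Add2
  c9: CDB Add1=16; issue ADD r0<-Add1  regs: r0:Add1,r1:16,r2:9,r3:Add2
  c10: CDB Add2=10; issue ADD r1<-Add2  regs: r0:Add1,r1:Add2,r2:9,r3:10
  c11: CDB Add1=2; issue MUL r2<-Mul1  regs: r0:2,r1:Add2,r2:Mul1,r3:10
  c12: issue ADD r3<-Add1  regs: r0:2,r1:Add2,r2:Mul1,r3:Add1
  c13: CDB Add2=11; issue MUL r1<-Mul2  regs: r0:2,r1:Mul2,r2:Mul1,r3:Add1
  c14: -  regs: r0:2,r1:Mul2,r2:Mul1,r3:Add1
  c15: -  regs: r0:2,r1:Mul2,r2:Mul1,r3:Add1
  c16: -  regs: r0:2,r1:Mul2,r2:Mul1,r3:Add1
  c17: -  regs: r0:2,r1:Mul2,r2:Mul1,r3:Add1
  c18: CDB Mul1=99  regs: r0:2,r1:Mul2,r2:99,r3:Add1
  c19: -  regs: r0:2,r1:Mul2,r2:99,r3:Add1
  c20: CDB Add1=101  regs: r0:2,r1:Mul2,r2:99,r3:101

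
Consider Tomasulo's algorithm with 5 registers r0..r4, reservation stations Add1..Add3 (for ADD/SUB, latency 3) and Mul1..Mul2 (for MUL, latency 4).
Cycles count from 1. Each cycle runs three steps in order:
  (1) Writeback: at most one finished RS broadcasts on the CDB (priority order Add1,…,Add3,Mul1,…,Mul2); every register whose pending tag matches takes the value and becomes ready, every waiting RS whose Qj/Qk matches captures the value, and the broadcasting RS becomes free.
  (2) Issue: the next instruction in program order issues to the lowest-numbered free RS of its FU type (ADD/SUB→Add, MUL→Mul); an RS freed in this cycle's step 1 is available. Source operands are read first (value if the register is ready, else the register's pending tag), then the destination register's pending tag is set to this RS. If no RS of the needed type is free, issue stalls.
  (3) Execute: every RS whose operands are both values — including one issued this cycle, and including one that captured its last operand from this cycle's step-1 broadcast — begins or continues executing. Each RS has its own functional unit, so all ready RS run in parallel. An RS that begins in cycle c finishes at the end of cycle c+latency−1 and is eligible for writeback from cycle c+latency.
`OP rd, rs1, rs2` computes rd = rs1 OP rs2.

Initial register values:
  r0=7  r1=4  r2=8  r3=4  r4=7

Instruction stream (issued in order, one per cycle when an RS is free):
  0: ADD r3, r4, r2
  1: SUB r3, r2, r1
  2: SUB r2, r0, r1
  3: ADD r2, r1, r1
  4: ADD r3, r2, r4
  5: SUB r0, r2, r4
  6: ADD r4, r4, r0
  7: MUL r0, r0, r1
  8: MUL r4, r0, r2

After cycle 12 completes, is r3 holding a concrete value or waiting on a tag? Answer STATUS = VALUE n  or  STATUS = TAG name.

STATUS = VALUE 15

  c1: issue ADD r3<-Add1  regs: r0:7,r1:4,r2:8,r3:Add1,r4:7
  c2: issue SUB r3<-Add2  regs: r0:7,r1:4,r2:8,r3:Add2,r4:7
  c3: issue SUB r2<-Add3  regs: r0:7,r1:4,r2:Add3,r3:Add2,r4:7
  c4: CDB Add1=15; issue ADD r2<-Add1  regs: r0:7,r1:4,r2:Add1,r3:Add2,r4:7
  c5: CDB Add2=4; issue ADD r3<-Add2  regs: r0:7,r1:4,r2:Add1,r3:Add2,r4:7
  c6: CDB Add3=3; issue SUB r0<-Add3  regs: r0:Add3,r1:4,r2:Add1,r3:Add2,r4:7
  c7: CDB Add1=8; issue ADD r4<-Add1  regs: r0:Add3,r1:4,r2:8,r3:Add2,r4:Add1
  c8: issue MUL r0<-Mul1  regs: r0:Mul1,r1:4,r2:8,r3:Add2,r4:Add1
  c9: issue MUL r4<-Mul2  regs: r0:Mul1,r1:4,r2:8,r3:Add2,r4:Mul2
  c10: CDB Add2=15  regs: r0:Mul1,r1:4,r2:8,r3:15,r4:Mul2
  c11: CDB Add3=1  regs: r0:Mul1,r1:4,r2:8,r3:15,r4:Mul2
  c12: -  regs: r0:Mul1,r1:4,r2:8,r3:15,r4:Mul2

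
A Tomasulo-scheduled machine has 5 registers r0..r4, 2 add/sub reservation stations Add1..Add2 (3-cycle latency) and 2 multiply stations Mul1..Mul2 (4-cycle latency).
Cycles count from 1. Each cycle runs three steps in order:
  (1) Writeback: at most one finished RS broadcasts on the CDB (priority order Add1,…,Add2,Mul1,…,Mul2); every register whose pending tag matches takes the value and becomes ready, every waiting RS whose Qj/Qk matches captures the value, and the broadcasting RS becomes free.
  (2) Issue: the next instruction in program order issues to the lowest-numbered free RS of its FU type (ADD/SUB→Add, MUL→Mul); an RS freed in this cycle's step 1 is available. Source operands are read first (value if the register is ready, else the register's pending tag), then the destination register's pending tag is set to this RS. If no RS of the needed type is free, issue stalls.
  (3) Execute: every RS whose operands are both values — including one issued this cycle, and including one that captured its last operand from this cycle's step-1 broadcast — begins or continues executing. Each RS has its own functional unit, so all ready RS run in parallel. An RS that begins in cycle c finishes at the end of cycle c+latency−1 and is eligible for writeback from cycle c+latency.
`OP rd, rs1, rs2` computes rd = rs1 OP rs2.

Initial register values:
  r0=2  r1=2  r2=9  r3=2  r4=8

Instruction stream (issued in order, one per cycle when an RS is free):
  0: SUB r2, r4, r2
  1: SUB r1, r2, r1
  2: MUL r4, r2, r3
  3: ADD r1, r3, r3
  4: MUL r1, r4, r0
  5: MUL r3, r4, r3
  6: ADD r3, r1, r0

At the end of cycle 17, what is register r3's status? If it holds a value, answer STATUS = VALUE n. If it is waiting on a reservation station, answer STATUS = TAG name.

STATUS = VALUE -2

  c1: issue SUB r2<-Add1  regs: r0:2,r1:2,r2:Add1,r3:2,r4:8
  c2: issue SUB r1<-Add2  regs: r0:2,r1:Add2,r2:Add1,r3:2,r4:8
  c3: issue MUL r4<-Mul1  regs: r0:2,r1:Add2,r2:Add1,r3:2,r4:Mul1
  c4: CDB Add1=-1; issue ADD r1<-Add1  regs: r0:2,r1:Add1,r2:-1,r3:2,r4:Mul1
  c5: issue MUL r1<-Mul2  regs: r0:2,r1:Mul2,r2:-1,r3:2,r4:Mul1
  c6: stall  regs: r0:2,r1:Mul2,r2:-1,r3:2,r4:Mul1
  c7: CDB Add1=4; stall  regs: r0:2,r1:Mul2,r2:-1,r3:2,r4:Mul1
  c8: CDB Add2=-3; stall  regs: r0:2,r1:Mul2,r2:-1,r3:2,r4:Mul1
  c9: CDB Mul1=-2; issue MUL r3<-Mul1  regs: r0:2,r1:Mul2,r2:-1,r3:Mul1,r4:-2
  c10: issue ADD r3<-Add1  regs: r0:2,r1:Mul2,r2:-1,r3:Add1,r4:-2
  c11: -  regs: r0:2,r1:Mul2,r2:-1,r3:Add1,r4:-2
  c12: -  regs: r0:2,r1:Mul2,r2:-1,r3:Add1,r4:-2
  c13: CDB Mul1=-4  regs: r0:2,r1:Mul2,r2:-1,r3:Add1,r4:-2
  c14: CDB Mul2=-4  regs: r0:2,r1:-4,r2:-1,r3:Add1,r4:-2
  c15: -  regs: r0:2,r1:-4,r2:-1,r3:Add1,r4:-2
  c16: -  regs: r0:2,r1:-4,r2:-1,r3:Add1,r4:-2
  c17: CDB Add1=-2  regs: r0:2,r1:-4,r2:-1,r3:-2,r4:-2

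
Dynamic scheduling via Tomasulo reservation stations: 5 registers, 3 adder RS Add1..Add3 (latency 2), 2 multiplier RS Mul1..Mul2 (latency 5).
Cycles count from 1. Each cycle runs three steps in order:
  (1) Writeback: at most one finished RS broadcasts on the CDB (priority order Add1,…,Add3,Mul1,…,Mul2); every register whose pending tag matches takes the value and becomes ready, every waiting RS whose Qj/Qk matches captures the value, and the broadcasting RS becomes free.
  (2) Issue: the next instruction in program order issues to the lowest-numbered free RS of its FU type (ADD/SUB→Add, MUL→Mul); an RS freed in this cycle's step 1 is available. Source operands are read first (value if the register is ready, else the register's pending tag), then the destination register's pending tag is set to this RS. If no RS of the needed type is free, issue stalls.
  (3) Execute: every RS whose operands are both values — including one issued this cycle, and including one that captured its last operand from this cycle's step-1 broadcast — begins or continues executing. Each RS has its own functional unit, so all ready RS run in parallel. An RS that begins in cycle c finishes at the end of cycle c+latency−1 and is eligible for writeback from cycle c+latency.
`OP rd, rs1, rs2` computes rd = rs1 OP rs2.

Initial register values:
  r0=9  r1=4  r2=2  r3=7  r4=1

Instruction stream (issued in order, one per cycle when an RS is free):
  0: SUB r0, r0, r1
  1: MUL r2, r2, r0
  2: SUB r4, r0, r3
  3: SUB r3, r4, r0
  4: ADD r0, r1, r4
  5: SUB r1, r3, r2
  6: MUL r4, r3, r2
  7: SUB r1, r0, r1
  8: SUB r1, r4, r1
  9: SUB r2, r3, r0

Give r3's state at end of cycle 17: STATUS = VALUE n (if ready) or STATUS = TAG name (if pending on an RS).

  c1: issue SUB r0<-Add1  regs: r0:Add1,r1:4,r2:2,r3:7,r4:1
  c2: issue MUL r2<-Mul1  regs: r0:Add1,r1:4,r2:Mul1,r3:7,r4:1
  c3: CDB Add1=5; issue SUB r4<-Add1  regs: r0:5,r1:4,r2:Mul1,r3:7,r4:Add1
  c4: issue SUB r3<-Add2  regs: r0:5,r1:4,r2:Mul1,r3:Add2,r4:Add1
  c5: CDB Add1=-2; issue ADD r0<-Add1  regs: r0:Add1,r1:4,r2:Mul1,r3:Add2,r4:-2
  c6: issue SUB r1<-Add3  regs: r0:Add1,r1:Add3,r2:Mul1,r3:Add2,r4:-2
  c7: CDB Add1=2; issue MUL r4<-Mul2  regs: r0:2,r1:Add3,r2:Mul1,r3:Add2,r4:Mul2
  c8: CDB Add2=-7; issue SUB r1<-Add1  regs: r0:2,r1:Add1,r2:Mul1,r3:-7,r4:Mul2
  c9: CDB Mul1=10; issue SUB r1<-Add2  regs: r0:2,r1:Add2,r2:10,r3:-7,r4:Mul2
  c10: stall  regs: r0:2,r1:Add2,r2:10,r3:-7,r4:Mul2
  c11: CDB Add3=-17; issue SUB r2<-Add3  regs: r0:2,r1:Add2,r2:Add3,r3:-7,r4:Mul2
  c12: -  regs: r0:2,r1:Add2,r2:Add3,r3:-7,r4:Mul2
  c13: CDB Add1=19  regs: r0:2,r1:Add2,r2:Add3,r3:-7,r4:Mul2
  c14: CDB Add3=-9  regs: r0:2,r1:Add2,r2:-9,r3:-7,r4:Mul2
  c15: CDB Mul2=-70  regs: r0:2,r1:Add2,r2:-9,r3:-7,r4:-70
  c16: -  regs: r0:2,r1:Add2,r2:-9,r3:-7,r4:-70
  c17: CDB Add2=-89  regs: r0:2,r1:-89,r2:-9,r3:-7,r4:-70

STATUS = VALUE -7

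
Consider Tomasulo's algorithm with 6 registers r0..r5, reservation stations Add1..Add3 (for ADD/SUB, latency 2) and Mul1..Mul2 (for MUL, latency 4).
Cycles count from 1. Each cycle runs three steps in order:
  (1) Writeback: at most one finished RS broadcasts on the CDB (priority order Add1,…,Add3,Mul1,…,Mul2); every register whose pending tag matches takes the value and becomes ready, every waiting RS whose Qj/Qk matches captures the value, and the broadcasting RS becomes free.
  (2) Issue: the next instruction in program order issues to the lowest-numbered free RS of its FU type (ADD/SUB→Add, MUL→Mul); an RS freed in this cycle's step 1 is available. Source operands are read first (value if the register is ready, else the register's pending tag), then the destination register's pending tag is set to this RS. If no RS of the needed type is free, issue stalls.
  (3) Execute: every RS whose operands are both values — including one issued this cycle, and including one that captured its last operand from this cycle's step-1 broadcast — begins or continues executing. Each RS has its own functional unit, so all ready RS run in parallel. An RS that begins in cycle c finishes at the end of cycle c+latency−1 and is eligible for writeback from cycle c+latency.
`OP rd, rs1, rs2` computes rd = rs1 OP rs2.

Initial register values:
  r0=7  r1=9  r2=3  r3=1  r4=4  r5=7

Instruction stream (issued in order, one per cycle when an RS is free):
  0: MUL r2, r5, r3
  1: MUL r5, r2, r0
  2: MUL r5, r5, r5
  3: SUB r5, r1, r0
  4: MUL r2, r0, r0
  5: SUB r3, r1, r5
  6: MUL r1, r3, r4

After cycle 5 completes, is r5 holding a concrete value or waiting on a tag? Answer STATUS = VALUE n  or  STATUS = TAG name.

c1: issue MUL r2<-Mul1 | r0:7,r1:9,r2:Mul1,r3:1,r4:4,r5:7
c2: issue MUL r5<-Mul2 | r0:7,r1:9,r2:Mul1,r3:1,r4:4,r5:Mul2
c3: stall | r0:7,r1:9,r2:Mul1,r3:1,r4:4,r5:Mul2
c4: stall | r0:7,r1:9,r2:Mul1,r3:1,r4:4,r5:Mul2
c5: CDB Mul1=7; issue MUL r5<-Mul1 | r0:7,r1:9,r2:7,r3:1,r4:4,r5:Mul1

STATUS = TAG Mul1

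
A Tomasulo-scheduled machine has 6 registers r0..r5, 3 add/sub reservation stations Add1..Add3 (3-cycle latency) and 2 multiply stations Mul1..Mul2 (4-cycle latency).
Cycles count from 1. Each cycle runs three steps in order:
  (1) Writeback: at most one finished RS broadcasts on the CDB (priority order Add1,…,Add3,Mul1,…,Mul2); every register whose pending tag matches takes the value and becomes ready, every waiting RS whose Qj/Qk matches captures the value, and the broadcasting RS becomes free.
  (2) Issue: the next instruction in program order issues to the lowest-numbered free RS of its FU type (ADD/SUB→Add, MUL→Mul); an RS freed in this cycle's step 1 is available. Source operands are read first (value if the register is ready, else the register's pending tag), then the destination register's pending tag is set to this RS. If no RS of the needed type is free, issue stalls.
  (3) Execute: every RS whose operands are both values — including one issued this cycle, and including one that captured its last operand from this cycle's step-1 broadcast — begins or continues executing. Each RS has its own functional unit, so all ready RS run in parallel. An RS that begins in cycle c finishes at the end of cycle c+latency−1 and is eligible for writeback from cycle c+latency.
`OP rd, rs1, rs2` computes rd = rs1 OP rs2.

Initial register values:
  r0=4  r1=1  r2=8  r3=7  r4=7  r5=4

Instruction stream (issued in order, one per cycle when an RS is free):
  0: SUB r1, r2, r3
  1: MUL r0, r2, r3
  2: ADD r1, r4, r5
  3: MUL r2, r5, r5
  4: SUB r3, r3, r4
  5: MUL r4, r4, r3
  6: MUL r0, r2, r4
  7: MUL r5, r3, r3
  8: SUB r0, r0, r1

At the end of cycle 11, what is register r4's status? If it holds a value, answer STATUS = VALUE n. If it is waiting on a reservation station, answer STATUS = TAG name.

STATUS = TAG Mul1

  c1: issue SUB r1<-Add1  regs: r0:4,r1:Add1,r2:8,r3:7,r4:7,r5:4
  c2: issue MUL r0<-Mul1  regs: r0:Mul1,r1:Add1,r2:8,r3:7,r4:7,r5:4
  c3: issue ADD r1<-Add2  regs: r0:Mul1,r1:Add2,r2:8,r3:7,r4:7,r5:4
  c4: CDB Add1=1; issue MUL r2<-Mul2  regs: r0:Mul1,r1:Add2,r2:Mul2,r3:7,r4:7,r5:4
  c5: issue SUB r3<-Add1  regs: r0:Mul1,r1:Add2,r2:Mul2,r3:Add1,r4:7,r5:4
  c6: CDB Add2=11; stall  regs: r0:Mul1,r1:11,r2:Mul2,r3:Add1,r4:7,r5:4
  c7: CDB Mul1=56; issue MUL r4<-Mul1  regs: r0:56,r1:11,r2:Mul2,r3:Add1,r4:Mul1,r5:4
  c8: CDB Add1=0; stall  regs: r0:56,r1:11,r2:Mul2,r3:0,r4:Mul1,r5:4
  c9: CDB Mul2=16; issue MUL r0<-Mul2  regs: r0:Mul2,r1:11,r2:16,r3:0,r4:Mul1,r5:4
  c10: stall  regs: r0:Mul2,r1:11,r2:16,r3:0,r4:Mul1,r5:4
  c11: stall  regs: r0:Mul2,r1:11,r2:16,r3:0,r4:Mul1,r5:4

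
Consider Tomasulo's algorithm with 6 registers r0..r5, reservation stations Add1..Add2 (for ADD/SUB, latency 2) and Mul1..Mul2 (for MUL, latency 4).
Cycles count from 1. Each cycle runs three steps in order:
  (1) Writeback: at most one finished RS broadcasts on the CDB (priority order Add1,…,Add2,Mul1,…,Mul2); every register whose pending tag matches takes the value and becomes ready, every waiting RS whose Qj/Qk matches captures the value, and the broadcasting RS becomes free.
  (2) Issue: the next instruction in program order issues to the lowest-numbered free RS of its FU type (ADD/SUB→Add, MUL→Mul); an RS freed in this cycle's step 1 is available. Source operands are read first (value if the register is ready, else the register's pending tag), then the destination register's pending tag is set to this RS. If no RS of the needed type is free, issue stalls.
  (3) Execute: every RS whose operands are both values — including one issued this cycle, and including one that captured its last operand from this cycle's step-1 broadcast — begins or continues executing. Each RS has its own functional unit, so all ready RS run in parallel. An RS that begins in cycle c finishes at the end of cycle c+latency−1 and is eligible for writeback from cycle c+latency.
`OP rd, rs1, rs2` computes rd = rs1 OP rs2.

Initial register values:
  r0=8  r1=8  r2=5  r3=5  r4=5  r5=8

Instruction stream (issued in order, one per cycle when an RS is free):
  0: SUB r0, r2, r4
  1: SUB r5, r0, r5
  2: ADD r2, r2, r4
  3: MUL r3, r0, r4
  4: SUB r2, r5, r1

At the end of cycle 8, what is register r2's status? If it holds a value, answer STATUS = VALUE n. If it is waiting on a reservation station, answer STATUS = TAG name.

STATUS = VALUE -16

c1: issue SUB r0<-Add1 | r0:Add1,r1:8,r2:5,r3:5,r4:5,r5:8
c2: issue SUB r5<-Add2 | r0:Add1,r1:8,r2:5,r3:5,r4:5,r5:Add2
c3: CDB Add1=0; issue ADD r2<-Add1 | r0:0,r1:8,r2:Add1,r3:5,r4:5,r5:Add2
c4: issue MUL r3<-Mul1 | r0:0,r1:8,r2:Add1,r3:Mul1,r4:5,r5:Add2
c5: CDB Add1=10; issue SUB r2<-Add1 | r0:0,r1:8,r2:Add1,r3:Mul1,r4:5,r5:Add2
c6: CDB Add2=-8 | r0:0,r1:8,r2:Add1,r3:Mul1,r4:5,r5:-8
c7: - | r0:0,r1:8,r2:Add1,r3:Mul1,r4:5,r5:-8
c8: CDB Add1=-16 | r0:0,r1:8,r2:-16,r3:Mul1,r4:5,r5:-8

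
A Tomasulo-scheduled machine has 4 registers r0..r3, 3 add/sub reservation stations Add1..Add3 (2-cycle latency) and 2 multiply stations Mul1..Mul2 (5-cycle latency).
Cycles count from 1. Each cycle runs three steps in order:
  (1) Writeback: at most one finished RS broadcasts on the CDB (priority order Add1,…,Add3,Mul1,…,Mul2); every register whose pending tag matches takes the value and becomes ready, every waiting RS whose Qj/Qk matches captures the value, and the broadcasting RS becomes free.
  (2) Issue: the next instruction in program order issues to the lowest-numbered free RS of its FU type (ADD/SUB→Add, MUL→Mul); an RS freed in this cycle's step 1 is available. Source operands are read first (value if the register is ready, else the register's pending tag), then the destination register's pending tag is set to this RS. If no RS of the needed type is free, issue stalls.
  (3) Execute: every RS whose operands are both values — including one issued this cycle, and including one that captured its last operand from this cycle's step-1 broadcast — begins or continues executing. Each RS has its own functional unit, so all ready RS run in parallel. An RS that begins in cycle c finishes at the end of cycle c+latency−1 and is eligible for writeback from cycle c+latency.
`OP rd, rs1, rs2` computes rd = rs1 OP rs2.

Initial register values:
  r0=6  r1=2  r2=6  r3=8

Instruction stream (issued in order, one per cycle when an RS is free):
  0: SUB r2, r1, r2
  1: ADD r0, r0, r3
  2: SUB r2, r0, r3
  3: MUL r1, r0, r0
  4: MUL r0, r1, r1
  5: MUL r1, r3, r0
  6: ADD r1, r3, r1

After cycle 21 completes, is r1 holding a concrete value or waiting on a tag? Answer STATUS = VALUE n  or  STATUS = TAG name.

c1: issue SUB r2<-Add1 | r0:6,r1:2,r2:Add1,r3:8
c2: issue ADD r0<-Add2 | r0:Add2,r1:2,r2:Add1,r3:8
c3: CDB Add1=-4; issue SUB r2<-Add1 | r0:Add2,r1:2,r2:Add1,r3:8
c4: CDB Add2=14; issue MUL r1<-Mul1 | r0:14,r1:Mul1,r2:Add1,r3:8
c5: issue MUL r0<-Mul2 | r0:Mul2,r1:Mul1,r2:Add1,r3:8
c6: CDB Add1=6; stall | r0:Mul2,r1:Mul1,r2:6,r3:8
c7: stall | r0:Mul2,r1:Mul1,r2:6,r3:8
c8: stall | r0:Mul2,r1:Mul1,r2:6,r3:8
c9: CDB Mul1=196; issue MUL r1<-Mul1 | r0:Mul2,r1:Mul1,r2:6,r3:8
c10: issue ADD r1<-Add1 | r0:Mul2,r1:Add1,r2:6,r3:8
c11: - | r0:Mul2,r1:Add1,r2:6,r3:8
c12: - | r0:Mul2,r1:Add1,r2:6,r3:8
c13: - | r0:Mul2,r1:Add1,r2:6,r3:8
c14: CDB Mul2=38416 | r0:38416,r1:Add1,r2:6,r3:8
c15: - | r0:38416,r1:Add1,r2:6,r3:8
c16: - | r0:38416,r1:Add1,r2:6,r3:8
c17: - | r0:38416,r1:Add1,r2:6,r3:8
c18: - | r0:38416,r1:Add1,r2:6,r3:8
c19: CDB Mul1=307328 | r0:38416,r1:Add1,r2:6,r3:8
c20: - | r0:38416,r1:Add1,r2:6,r3:8
c21: CDB Add1=307336 | r0:38416,r1:307336,r2:6,r3:8

STATUS = VALUE 307336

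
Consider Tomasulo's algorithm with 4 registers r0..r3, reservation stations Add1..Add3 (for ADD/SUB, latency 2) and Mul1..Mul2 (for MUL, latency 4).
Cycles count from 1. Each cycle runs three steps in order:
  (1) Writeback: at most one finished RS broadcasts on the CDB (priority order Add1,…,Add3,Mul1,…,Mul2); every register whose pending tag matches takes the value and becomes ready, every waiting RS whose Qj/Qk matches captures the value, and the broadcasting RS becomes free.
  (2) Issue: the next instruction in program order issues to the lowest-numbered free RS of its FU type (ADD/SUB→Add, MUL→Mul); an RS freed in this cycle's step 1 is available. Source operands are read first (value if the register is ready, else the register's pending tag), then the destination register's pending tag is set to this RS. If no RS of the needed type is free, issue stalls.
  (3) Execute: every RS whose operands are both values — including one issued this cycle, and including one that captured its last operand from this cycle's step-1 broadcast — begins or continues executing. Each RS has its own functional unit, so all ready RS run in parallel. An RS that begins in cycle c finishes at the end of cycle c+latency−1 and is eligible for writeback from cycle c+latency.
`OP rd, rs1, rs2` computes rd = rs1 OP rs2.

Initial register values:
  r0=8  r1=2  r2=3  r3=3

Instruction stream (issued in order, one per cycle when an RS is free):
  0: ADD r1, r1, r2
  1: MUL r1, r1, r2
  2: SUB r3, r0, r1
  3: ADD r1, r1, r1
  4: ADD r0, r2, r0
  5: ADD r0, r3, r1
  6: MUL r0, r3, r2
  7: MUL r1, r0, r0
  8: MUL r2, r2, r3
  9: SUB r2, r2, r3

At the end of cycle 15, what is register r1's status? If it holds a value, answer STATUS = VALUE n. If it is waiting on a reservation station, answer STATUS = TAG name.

cycle 1: issue ADD r1<-Add1 // r0:8,r1:Add1,r2:3,r3:3
cycle 2: issue MUL r1<-Mul1 // r0:8,r1:Mul1,r2:3,r3:3
cycle 3: CDB Add1=5; issue SUB r3<-Add1 // r0:8,r1:Mul1,r2:3,r3:Add1
cycle 4: issue ADD r1<-Add2 // r0:8,r1:Add2,r2:3,r3:Add1
cycle 5: issue ADD r0<-Add3 // r0:Add3,r1:Add2,r2:3,r3:Add1
cycle 6: stall // r0:Add3,r1:Add2,r2:3,r3:Add1
cycle 7: CDB Add3=11; issue ADD r0<-Add3 // r0:Add3,r1:Add2,r2:3,r3:Add1
cycle 8: CDB Mul1=15; issue MUL r0<-Mul1 // r0:Mul1,r1:Add2,r2:3,r3:Add1
cycle 9: issue MUL r1<-Mul2 // r0:Mul1,r1:Mul2,r2:3,r3:Add1
cycle 10: CDB Add1=-7; stall // r0:Mul1,r1:Mul2,r2:3,r3:-7
cycle 11: CDB Add2=30; stall // r0:Mul1,r1:Mul2,r2:3,r3:-7
cycle 12: stall // r0:Mul1,r1:Mul2,r2:3,r3:-7
cycle 13: CDB Add3=23; stall // r0:Mul1,r1:Mul2,r2:3,r3:-7
cycle 14: CDB Mul1=-21; issue MUL r2<-Mul1 // r0:-21,r1:Mul2,r2:Mul1,r3:-7
cycle 15: issue SUB r2<-Add1 // r0:-21,r1:Mul2,r2:Add1,r3:-7

STATUS = TAG Mul2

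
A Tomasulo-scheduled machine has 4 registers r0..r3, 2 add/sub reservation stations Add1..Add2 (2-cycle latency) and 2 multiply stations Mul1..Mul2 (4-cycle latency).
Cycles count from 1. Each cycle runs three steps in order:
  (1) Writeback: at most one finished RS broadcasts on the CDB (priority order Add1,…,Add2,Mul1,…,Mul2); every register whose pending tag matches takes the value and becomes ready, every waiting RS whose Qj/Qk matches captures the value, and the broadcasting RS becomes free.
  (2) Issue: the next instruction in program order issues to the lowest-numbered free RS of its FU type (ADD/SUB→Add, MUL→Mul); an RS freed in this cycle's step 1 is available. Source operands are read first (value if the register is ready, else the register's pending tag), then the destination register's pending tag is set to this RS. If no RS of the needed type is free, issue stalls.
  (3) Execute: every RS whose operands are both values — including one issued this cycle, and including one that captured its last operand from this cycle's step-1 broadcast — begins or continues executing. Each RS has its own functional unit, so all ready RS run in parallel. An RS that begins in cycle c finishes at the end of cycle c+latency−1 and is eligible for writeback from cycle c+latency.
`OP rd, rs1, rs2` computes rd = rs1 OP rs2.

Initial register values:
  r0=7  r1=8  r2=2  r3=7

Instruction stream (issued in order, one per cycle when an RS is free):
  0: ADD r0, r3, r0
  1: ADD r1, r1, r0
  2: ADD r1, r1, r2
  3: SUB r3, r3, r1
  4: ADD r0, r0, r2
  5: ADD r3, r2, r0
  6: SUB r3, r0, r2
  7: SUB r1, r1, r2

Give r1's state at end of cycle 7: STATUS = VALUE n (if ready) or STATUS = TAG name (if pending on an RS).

STATUS = VALUE 24

  c1: issue ADD r0<-Add1  regs: r0:Add1,r1:8,r2:2,r3:7
  c2: issue ADD r1<-Add2  regs: r0:Add1,r1:Add2,r2:2,r3:7
  c3: CDB Add1=14; issue ADD r1<-Add1  regs: r0:14,r1:Add1,r2:2,r3:7
  c4: stall  regs: r0:14,r1:Add1,r2:2,r3:7
  c5: CDB Add2=22; issue SUB r3<-Add2  regs: r0:14,r1:Add1,r2:2,r3:Add2
  c6: stall  regs: r0:14,r1:Add1,r2:2,r3:Add2
  c7: CDB Add1=24; issue ADD r0<-Add1  regs: r0:Add1,r1:24,r2:2,r3:Add2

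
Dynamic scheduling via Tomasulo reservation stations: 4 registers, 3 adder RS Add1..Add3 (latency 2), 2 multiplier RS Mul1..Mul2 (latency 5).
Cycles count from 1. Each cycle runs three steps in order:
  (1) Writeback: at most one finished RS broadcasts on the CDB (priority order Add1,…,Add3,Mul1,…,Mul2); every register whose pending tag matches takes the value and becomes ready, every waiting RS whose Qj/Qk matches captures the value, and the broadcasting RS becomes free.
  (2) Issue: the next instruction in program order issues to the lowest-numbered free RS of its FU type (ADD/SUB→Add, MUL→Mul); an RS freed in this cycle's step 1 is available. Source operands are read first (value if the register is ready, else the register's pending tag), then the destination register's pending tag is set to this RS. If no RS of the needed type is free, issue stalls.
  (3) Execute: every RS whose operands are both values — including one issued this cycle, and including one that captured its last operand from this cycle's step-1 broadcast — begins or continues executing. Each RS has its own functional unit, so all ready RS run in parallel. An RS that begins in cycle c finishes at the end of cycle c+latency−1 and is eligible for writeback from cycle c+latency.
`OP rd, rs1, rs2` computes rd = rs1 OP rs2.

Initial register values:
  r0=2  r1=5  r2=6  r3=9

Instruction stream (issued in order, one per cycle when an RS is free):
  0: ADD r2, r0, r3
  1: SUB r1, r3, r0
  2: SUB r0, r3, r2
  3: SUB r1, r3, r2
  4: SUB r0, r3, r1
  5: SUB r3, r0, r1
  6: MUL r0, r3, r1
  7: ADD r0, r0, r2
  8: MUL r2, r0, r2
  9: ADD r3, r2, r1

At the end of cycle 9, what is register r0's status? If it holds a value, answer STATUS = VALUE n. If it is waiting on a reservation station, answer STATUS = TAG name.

STATUS = TAG Add1

  c1: issue ADD r2<-Add1  regs: r0:2,r1:5,r2:Add1,r3:9
  c2: issue SUB r1<-Add2  regs: r0:2,r1:Add2,r2:Add1,r3:9
  c3: CDB Add1=11; issue SUB r0<-Add1  regs: r0:Add1,r1:Add2,r2:11,r3:9
  c4: CDB Add2=7; issue SUB r1<-Add2  regs: r0:Add1,r1:Add2,r2:11,r3:9
  c5: CDB Add1=-2; issue SUB r0<-Add1  regs: r0:Add1,r1:Add2,r2:11,r3:9
  c6: CDB Add2=-2; issue SUB r3<-Add2  regs: r0:Add1,r1:-2,r2:11,r3:Add2
  c7: issue MUL r0<-Mul1  regs: r0:Mul1,r1:-2,r2:11,r3:Add2
  c8: CDB Add1=11; issue ADD r0<-Add1  regs: r0:Add1,r1:-2,r2:11,r3:Add2
  c9: issue MUL r2<-Mul2  regs: r0:Add1,r1:-2,r2:Mul2,r3:Add2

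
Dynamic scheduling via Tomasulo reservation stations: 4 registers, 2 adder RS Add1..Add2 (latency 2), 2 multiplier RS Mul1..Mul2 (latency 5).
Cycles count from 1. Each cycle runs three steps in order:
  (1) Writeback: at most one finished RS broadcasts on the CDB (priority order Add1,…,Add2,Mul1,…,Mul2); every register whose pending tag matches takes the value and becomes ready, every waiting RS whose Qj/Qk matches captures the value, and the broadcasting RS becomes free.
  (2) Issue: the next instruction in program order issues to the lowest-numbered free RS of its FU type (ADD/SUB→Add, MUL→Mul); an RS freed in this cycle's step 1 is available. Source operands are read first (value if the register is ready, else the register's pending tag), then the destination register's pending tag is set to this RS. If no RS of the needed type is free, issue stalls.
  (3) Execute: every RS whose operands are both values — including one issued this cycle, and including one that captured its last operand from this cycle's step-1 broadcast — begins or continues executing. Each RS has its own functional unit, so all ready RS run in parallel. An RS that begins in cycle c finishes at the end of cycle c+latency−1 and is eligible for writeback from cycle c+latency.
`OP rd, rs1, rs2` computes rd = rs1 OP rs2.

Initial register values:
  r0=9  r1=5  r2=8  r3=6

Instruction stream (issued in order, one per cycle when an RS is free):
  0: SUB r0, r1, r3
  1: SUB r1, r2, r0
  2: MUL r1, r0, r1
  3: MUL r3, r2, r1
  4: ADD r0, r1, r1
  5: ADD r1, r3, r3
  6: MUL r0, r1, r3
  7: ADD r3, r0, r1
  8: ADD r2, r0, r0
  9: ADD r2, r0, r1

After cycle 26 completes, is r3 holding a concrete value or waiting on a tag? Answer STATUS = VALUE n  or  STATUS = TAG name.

STATUS = VALUE 10224

  c1: issue SUB r0<-Add1  regs: r0:Add1,r1:5,r2:8,r3:6
  c2: issue SUB r1<-Add2  regs: r0:Add1,r1:Add2,r2:8,r3:6
  c3: CDB Add1=-1; issue MUL r1<-Mul1  regs: r0:-1,r1:Mul1,r2:8,r3:6
  c4: issue MUL r3<-Mul2  regs: r0:-1,r1:Mul1,r2:8,r3:Mul2
  c5: CDB Add2=9; issue ADD r0<-Add1  regs: r0:Add1,r1:Mul1,r2:8,r3:Mul2
  c6: issue ADD r1<-Add2  regs: r0:Add1,r1:Add2,r2:8,r3:Mul2
  c7: stall  regs: r0:Add1,r1:Add2,r2:8,r3:Mul2
  c8: stall  regs: r0:Add1,r1:Add2,r2:8,r3:Mul2
  c9: stall  regs: r0:Add1,r1:Add2,r2:8,r3:Mul2
  c10: CDB Mul1=-9; issue MUL r0<-Mul1  regs: r0:Mul1,r1:Add2,r2:8,r3:Mul2
  c11: stall  regs: r0:Mul1,r1:Add2,r2:8,r3:Mul2
  c12: CDB Add1=-18; issue ADD r3<-Add1  regs: r0:Mul1,r1:Add2,r2:8,r3:Add1
  c13: stall  regs: r0:Mul1,r1:Add2,r2:8,r3:Add1
  c14: stall  regs: r0:Mul1,r1:Add2,r2:8,r3:Add1
  c15: CDB Mul2=-72; stall  regs: r0:Mul1,r1:Add2,r2:8,r3:Add1
  c16: stall  regs: r0:Mul1,r1:Add2,r2:8,r3:Add1
  c17: CDB Add2=-144; issue ADD r2<-Add2  regs: r0:Mul1,r1:-144,r2:Add2,r3:Add1
  c18: stall  regs: r0:Mul1,r1:-144,r2:Add2,r3:Add1
  c19: stall  regs: r0:Mul1,r1:-144,r2:Add2,r3:Add1
  c20: stall  regs: r0:Mul1,r1:-144,r2:Add2,r3:Add1
  c21: stall  regs: r0:Mul1,r1:-144,r2:Add2,r3:Add1
  c22: CDB Mul1=10368; stall  regs: r0:10368,r1:-144,r2:Add2,r3:Add1
  c23: stall  regs: r0:10368,r1:-144,r2:Add2,r3:Add1
  c24: CDB Add1=10224; issue ADD r2<-Add1  regs: r0:10368,r1:-144,r2:Add1,r3:10224
  c25: CDB Add2=20736  regs: r0:10368,r1:-144,r2:Add1,r3:10224
  c26: CDB Add1=10224  regs: r0:10368,r1:-144,r2:10224,r3:10224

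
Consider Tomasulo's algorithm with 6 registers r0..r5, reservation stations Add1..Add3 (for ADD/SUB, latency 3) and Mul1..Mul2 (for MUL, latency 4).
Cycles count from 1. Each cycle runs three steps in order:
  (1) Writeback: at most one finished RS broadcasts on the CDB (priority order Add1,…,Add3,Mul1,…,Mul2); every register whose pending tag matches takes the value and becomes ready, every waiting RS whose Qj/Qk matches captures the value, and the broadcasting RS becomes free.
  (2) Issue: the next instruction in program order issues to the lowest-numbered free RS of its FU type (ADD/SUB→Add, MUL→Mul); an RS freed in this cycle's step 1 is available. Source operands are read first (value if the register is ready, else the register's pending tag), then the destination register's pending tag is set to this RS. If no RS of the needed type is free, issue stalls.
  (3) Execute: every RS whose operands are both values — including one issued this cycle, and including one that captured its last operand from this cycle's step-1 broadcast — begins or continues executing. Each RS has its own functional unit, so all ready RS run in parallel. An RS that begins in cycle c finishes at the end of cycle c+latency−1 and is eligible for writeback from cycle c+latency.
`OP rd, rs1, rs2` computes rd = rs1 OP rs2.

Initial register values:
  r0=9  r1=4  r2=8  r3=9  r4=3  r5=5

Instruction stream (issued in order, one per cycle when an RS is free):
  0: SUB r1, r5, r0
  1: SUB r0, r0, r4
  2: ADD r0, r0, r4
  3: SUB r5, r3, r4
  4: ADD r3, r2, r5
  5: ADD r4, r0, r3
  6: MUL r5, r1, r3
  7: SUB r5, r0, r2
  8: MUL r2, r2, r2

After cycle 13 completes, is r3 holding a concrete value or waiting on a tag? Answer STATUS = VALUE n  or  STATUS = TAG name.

  c1: issue SUB r1<-Add1  regs: r0:9,r1:Add1,r2:8,r3:9,r4:3,r5:5
  c2: issue SUB r0<-Add2  regs: r0:Add2,r1:Add1,r2:8,r3:9,r4:3,r5:5
  c3: issue ADD r0<-Add3  regs: r0:Add3,r1:Add1,r2:8,r3:9,r4:3,r5:5
  c4: CDB Add1=-4; issue SUB r5<-Add1  regs: r0:Add3,r1:-4,r2:8,r3:9,r4:3,r5:Add1
  c5: CDB Add2=6; issue ADD r3<-Add2  regs: r0:Add3,r1:-4,r2:8,r3:Add2,r4:3,r5:Add1
  c6: stall  regs: r0:Add3,r1:-4,r2:8,r3:Add2,r4:3,r5:Add1
  c7: CDB Add1=6; issue ADD r4<-Add1  regs: r0:Add3,r1:-4,r2:8,r3:Add2,r4:Add1,r5:6
  c8: CDB Add3=9; issue MUL r5<-Mul1  regs: r0:9,r1:-4,r2:8,r3:Add2,r4:Add1,r5:Mul1
  c9: issue SUB r5<-Add3  regs: r0:9,r1:-4,r2:8,r3:Add2,r4:Add1,r5:Add3
  c10: CDB Add2=14; issue MUL r2<-Mul2  regs: r0:9,r1:-4,r2:Mul2,r3:14,r4:Add1,r5:Add3
  c11: -  regs: r0:9,r1:-4,r2:Mul2,r3:14,r4:Add1,r5:Add3
  c12: CDB Add3=1  regs: r0:9,r1:-4,r2:Mul2,r3:14,r4:Add1,r5:1
  c13: CDB Add1=23  regs: r0:9,r1:-4,r2:Mul2,r3:14,r4:23,r5:1

STATUS = VALUE 14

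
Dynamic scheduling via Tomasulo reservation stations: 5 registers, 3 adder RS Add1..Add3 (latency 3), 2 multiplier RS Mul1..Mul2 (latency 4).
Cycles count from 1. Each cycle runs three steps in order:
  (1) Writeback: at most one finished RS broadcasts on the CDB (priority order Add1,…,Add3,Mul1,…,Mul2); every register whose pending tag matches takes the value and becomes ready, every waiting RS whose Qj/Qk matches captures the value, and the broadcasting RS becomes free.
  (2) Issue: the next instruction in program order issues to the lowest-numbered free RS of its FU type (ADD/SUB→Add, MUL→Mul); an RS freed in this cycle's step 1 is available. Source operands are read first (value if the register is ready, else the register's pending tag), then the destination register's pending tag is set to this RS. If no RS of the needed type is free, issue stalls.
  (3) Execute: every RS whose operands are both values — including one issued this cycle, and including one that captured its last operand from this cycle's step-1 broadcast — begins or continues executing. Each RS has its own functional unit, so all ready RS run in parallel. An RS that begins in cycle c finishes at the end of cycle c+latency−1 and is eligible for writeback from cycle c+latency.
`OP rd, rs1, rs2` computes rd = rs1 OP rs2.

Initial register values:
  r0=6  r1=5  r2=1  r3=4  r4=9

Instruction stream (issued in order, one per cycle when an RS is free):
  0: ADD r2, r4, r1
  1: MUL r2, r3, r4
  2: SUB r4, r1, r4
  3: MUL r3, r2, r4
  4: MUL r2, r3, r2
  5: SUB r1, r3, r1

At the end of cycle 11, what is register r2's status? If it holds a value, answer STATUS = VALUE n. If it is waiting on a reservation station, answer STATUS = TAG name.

STATUS = TAG Mul1

cycle 1: issue ADD r2<-Add1 // r0:6,r1:5,r2:Add1,r3:4,r4:9
cycle 2: issue MUL r2<-Mul1 // r0:6,r1:5,r2:Mul1,r3:4,r4:9
cycle 3: issue SUB r4<-Add2 // r0:6,r1:5,r2:Mul1,r3:4,r4:Add2
cycle 4: CDB Add1=14; issue MUL r3<-Mul2 // r0:6,r1:5,r2:Mul1,r3:Mul2,r4:Add2
cycle 5: stall // r0:6,r1:5,r2:Mul1,r3:Mul2,r4:Add2
cycle 6: CDB Add2=-4; stall // r0:6,r1:5,r2:Mul1,r3:Mul2,r4:-4
cycle 7: CDB Mul1=36; issue MUL r2<-Mul1 // r0:6,r1:5,r2:Mul1,r3:Mul2,r4:-4
cycle 8: issue SUB r1<-Add1 // r0:6,r1:Add1,r2:Mul1,r3:Mul2,r4:-4
cycle 9: - // r0:6,r1:Add1,r2:Mul1,r3:Mul2,r4:-4
cycle 10: - // r0:6,r1:Add1,r2:Mul1,r3:Mul2,r4:-4
cycle 11: CDB Mul2=-144 // r0:6,r1:Add1,r2:Mul1,r3:-144,r4:-4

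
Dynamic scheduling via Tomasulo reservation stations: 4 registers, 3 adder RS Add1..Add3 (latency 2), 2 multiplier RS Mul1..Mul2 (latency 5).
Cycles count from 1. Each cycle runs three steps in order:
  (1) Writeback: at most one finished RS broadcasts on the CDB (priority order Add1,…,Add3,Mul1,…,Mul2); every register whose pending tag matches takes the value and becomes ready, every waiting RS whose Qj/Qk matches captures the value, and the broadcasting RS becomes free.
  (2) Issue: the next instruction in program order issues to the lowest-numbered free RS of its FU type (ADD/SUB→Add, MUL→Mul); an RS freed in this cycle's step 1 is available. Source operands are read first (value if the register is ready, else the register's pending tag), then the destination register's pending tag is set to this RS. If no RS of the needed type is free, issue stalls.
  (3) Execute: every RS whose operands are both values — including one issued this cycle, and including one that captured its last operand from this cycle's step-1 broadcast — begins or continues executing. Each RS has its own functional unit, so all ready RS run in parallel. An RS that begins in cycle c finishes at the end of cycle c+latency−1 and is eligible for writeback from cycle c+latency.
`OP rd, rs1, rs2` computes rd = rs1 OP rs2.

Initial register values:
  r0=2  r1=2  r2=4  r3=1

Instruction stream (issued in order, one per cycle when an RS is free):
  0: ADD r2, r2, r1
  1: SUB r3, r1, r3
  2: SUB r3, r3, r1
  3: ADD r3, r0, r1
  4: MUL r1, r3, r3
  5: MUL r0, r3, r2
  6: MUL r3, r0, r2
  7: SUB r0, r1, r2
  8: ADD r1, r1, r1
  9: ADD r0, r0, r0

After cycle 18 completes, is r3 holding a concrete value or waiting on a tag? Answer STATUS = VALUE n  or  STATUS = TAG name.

STATUS = VALUE 144

cycle 1: issue ADD r2<-Add1 // r0:2,r1:2,r2:Add1,r3:1
cycle 2: issue SUB r3<-Add2 // r0:2,r1:2,r2:Add1,r3:Add2
cycle 3: CDB Add1=6; issue SUB r3<-Add1 // r0:2,r1:2,r2:6,r3:Add1
cycle 4: CDB Add2=1; issue ADD r3<-Add2 // r0:2,r1:2,r2:6,r3:Add2
cycle 5: issue MUL r1<-Mul1 // r0:2,r1:Mul1,r2:6,r3:Add2
cycle 6: CDB Add1=-1; issue MUL r0<-Mul2 // r0:Mul2,r1:Mul1,r2:6,r3:Add2
cycle 7: CDB Add2=4; stall // r0:Mul2,r1:Mul1,r2:6,r3:4
cycle 8: stall // r0:Mul2,r1:Mul1,r2:6,r3:4
cycle 9: stall // r0:Mul2,r1:Mul1,r2:6,r3:4
cycle 10: stall // r0:Mul2,r1:Mul1,r2:6,r3:4
cycle 11: stall // r0:Mul2,r1:Mul1,r2:6,r3:4
cycle 12: CDB Mul1=16; issue MUL r3<-Mul1 // r0:Mul2,r1:16,r2:6,r3:Mul1
cycle 13: CDB Mul2=24; issue SUB r0<-Add1 // r0:Add1,r1:16,r2:6,r3:Mul1
cycle 14: issue ADD r1<-Add2 // r0:Add1,r1:Add2,r2:6,r3:Mul1
cycle 15: CDB Add1=10; issue ADD r0<-Add1 // r0:Add1,r1:Add2,r2:6,r3:Mul1
cycle 16: CDB Add2=32 // r0:Add1,r1:32,r2:6,r3:Mul1
cycle 17: CDB Add1=20 // r0:20,r1:32,r2:6,r3:Mul1
cycle 18: CDB Mul1=144 // r0:20,r1:32,r2:6,r3:144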